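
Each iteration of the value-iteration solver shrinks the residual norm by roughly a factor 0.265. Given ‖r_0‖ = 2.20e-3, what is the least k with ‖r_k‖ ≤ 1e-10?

13

After k steps, ‖r_k‖ ≈ 2.20e-3·0.265^k.
Need 0.265^k ≤ 1e-10/2.20e-3 = 4.54545e-08.
k ≥ ln(4.54545e-08)/ln(0.265) = -16.9066/-1.32803 = 12.731.
Smallest integer k = 13.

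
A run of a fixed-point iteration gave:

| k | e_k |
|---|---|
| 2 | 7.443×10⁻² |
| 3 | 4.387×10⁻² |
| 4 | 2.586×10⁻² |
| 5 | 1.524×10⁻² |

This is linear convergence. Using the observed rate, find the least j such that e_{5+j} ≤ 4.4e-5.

12

Rate ρ ≈ e_5/e_4 = 1.524×10⁻²/2.586×10⁻² = 0.5893.
After j more steps, e_{5+j} ≈ 1.524×10⁻²·ρ^j; need ρ^j ≤ 4.4e-5/1.524×10⁻² = 0.00288714.
j ≥ ln(0.00288714)/ln(0.5893) = -5.8475/-0.52882 = 11.058.
So 12 more iterations are needed.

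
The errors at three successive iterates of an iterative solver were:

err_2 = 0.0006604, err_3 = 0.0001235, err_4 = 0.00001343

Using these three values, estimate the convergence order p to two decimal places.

1.32

p ≈ ln(err_4/err_3) / ln(err_3/err_2)
  = ln(0.00001343/0.0001235) / ln(0.0001235/0.0006604)
  = ln(0.108745) / ln(0.187008)
  = -2.21875 / -1.67660 ≈ 1.32336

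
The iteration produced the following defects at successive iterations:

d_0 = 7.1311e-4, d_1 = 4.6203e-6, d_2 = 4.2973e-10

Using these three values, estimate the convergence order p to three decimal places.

1.842

p ≈ ln(d_2/d_1) / ln(d_1/d_0)
  = ln(4.2973e-10/4.6203e-6) / ln(4.6203e-6/7.1311e-4)
  = ln(9.30091e-05) / ln(0.00647908)
  = -9.282813 / -5.039177 ≈ 1.842129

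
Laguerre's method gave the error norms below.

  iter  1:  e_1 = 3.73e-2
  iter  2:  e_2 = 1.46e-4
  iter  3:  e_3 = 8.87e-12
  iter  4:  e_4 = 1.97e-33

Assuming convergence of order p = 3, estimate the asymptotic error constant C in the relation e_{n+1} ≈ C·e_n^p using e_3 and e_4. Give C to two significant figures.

2.8

C ≈ e_4 / e_3^3
  = 1.97e-33 / (8.87e-12)^3
  = 1.97e-33 / 6.97864e-34 ≈ 2.8229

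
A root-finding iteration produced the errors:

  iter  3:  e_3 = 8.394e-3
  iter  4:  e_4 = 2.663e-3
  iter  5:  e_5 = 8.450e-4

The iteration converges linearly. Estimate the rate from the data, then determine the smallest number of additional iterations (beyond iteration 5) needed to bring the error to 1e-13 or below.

20

Rate ρ ≈ e_5/e_4 = 8.450e-4/2.663e-3 = 0.3173.
After j more steps, e_{5+j} ≈ 8.450e-4·ρ^j; need ρ^j ≤ 1e-13/8.450e-4 = 1.18343e-10.
j ≥ ln(1.18343e-10)/ln(0.3173) = -22.8574/-1.14791 = 19.912.
So 20 more iterations are needed.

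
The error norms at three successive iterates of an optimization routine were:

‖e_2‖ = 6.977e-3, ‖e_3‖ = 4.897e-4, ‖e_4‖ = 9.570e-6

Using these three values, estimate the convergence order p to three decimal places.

1.481

p ≈ ln(‖e_4‖/‖e_3‖) / ln(‖e_3‖/‖e_2‖)
  = ln(9.570e-6/4.897e-4) / ln(4.897e-4/6.977e-3)
  = ln(0.0195426) / ln(0.0701878)
  = -3.935159 / -2.656581 ≈ 1.481287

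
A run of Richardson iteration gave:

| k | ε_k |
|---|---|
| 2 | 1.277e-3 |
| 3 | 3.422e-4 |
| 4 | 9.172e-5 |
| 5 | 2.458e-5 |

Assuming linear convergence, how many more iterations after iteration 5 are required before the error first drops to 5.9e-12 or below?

Rate ρ ≈ ε_5/ε_4 = 2.458e-5/9.172e-5 = 0.2680.
After j more steps, ε_{5+j} ≈ 2.458e-5·ρ^j; need ρ^j ≤ 5.9e-12/2.458e-5 = 2.40033e-07.
j ≥ ln(2.40033e-07)/ln(0.2680) = -15.2425/-1.31677 = 11.576.
So 12 more iterations are needed.

12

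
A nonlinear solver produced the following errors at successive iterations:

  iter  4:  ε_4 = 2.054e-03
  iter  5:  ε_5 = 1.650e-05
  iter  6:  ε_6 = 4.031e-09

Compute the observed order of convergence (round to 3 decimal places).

1.724

p ≈ ln(ε_6/ε_5) / ln(ε_5/ε_4)
  = ln(4.031e-09/1.650e-05) / ln(1.650e-05/2.054e-03)
  = ln(0.000244303) / ln(0.00803311)
  = -8.317101 / -4.824184 ≈ 1.724043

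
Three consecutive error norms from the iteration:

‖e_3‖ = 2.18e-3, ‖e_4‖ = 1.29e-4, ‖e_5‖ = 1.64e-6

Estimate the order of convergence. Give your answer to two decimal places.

p ≈ ln(‖e_5‖/‖e_4‖) / ln(‖e_4‖/‖e_3‖)
  = ln(1.64e-6/1.29e-4) / ln(1.29e-4/2.18e-3)
  = ln(0.0127132) / ln(0.0591743)
  = -4.36511 / -2.82727 ≈ 1.54393

1.54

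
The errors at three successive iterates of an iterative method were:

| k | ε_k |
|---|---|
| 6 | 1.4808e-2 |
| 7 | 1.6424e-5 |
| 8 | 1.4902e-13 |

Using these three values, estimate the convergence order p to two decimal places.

p ≈ ln(ε_8/ε_7) / ln(ε_7/ε_6)
  = ln(1.4902e-13/1.6424e-5) / ln(1.6424e-5/1.4808e-2)
  = ln(9.07331e-09) / ln(0.00110913)
  = -18.51793 / -6.80418 ≈ 2.72155

2.72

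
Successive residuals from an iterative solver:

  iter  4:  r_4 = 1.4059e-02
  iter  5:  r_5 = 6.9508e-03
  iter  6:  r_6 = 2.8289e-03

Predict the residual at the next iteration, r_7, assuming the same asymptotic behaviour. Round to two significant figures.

First estimate the order: p ≈ ln(r_6/r_5) / ln(r_5/r_4) = ln(2.8289e-03/6.9508e-03)/ln(6.9508e-03/1.4059e-02) = ln(0.406989)/ln(0.494402) ≈ 1.2762.
Then r_7 ≈ r_6·(r_6/r_5)^p = 2.8289e-03·(0.406989)^1.2762 = 2.8289e-03·0.317504 ≈ 0.0008982.

9.0e-4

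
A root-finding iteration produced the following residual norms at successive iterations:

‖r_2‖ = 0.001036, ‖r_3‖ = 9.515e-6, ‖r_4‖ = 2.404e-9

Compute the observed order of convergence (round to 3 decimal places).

1.766

p ≈ ln(‖r_4‖/‖r_3‖) / ln(‖r_3‖/‖r_2‖)
  = ln(2.404e-9/9.515e-6) / ln(9.515e-6/0.001036)
  = ln(0.000252654) / ln(0.00918436)
  = -8.283490 / -4.690253 ≈ 1.766107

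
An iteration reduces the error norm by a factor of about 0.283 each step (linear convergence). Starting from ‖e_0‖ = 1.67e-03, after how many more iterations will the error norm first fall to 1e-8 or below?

10

After k steps, ‖e_k‖ ≈ 1.67e-03·0.283^k.
Need 0.283^k ≤ 1e-8/1.67e-03 = 5.98802e-06.
k ≥ ln(5.98802e-06)/ln(0.283) = -12.0257/-1.26231 = 9.527.
Smallest integer k = 10.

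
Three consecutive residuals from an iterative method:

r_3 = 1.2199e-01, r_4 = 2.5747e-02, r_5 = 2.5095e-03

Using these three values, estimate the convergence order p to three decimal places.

p ≈ ln(r_5/r_4) / ln(r_4/r_3)
  = ln(2.5095e-03/2.5747e-02) / ln(2.5747e-02/1.2199e-01)
  = ln(0.0974677) / ln(0.211058)
  = -2.328234 / -1.555622 ≈ 1.496658

1.497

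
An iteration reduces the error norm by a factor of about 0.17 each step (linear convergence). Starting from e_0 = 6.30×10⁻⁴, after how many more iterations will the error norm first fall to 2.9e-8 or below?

After k steps, e_k ≈ 6.30×10⁻⁴·0.17^k.
Need 0.17^k ≤ 2.9e-8/6.30×10⁻⁴ = 4.60317e-05.
k ≥ ln(4.60317e-05)/ln(0.17) = -9.9862/-1.77196 = 5.636.
Smallest integer k = 6.

6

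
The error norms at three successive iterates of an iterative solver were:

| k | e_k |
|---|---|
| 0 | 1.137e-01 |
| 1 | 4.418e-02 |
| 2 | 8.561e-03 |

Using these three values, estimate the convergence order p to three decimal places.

1.736

p ≈ ln(e_2/e_1) / ln(e_1/e_0)
  = ln(8.561e-03/4.418e-02) / ln(4.418e-02/1.137e-01)
  = ln(0.193775) / ln(0.388566)
  = -1.641058 / -0.945292 ≈ 1.736033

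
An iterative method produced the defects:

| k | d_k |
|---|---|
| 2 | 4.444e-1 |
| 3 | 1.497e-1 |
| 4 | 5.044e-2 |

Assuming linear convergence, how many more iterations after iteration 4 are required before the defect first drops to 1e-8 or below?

15

Rate ρ ≈ d_4/d_3 = 5.044e-2/1.497e-1 = 0.3369.
After j more steps, d_{4+j} ≈ 5.044e-2·ρ^j; need ρ^j ≤ 1e-8/5.044e-2 = 1.98255e-07.
j ≥ ln(1.98255e-07)/ln(0.3369) = -15.4337/-1.08797 = 14.186.
So 15 more iterations are needed.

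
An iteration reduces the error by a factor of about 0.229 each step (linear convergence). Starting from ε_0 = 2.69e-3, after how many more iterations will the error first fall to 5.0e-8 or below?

8

After k steps, ε_k ≈ 2.69e-3·0.229^k.
Need 0.229^k ≤ 5.0e-8/2.69e-3 = 1.85874e-05.
k ≥ ln(1.85874e-05)/ln(0.229) = -10.8930/-1.47403 = 7.390.
Smallest integer k = 8.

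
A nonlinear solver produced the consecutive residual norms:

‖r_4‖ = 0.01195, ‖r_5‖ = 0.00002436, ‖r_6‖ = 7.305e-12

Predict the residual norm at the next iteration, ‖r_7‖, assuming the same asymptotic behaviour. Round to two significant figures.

1.1e-27

First estimate the order: p ≈ ln(‖r_6‖/‖r_5‖) / ln(‖r_5‖/‖r_4‖) = ln(7.305e-12/0.00002436)/ln(0.00002436/0.01195) = ln(2.99877e-07)/ln(0.00203849) ≈ 2.4243.
Then ‖r_7‖ ≈ ‖r_6‖·(‖r_6‖/‖r_5‖)^p = 7.305e-12·(2.99877e-07)^2.4243 = 7.305e-12·1.53516e-16 ≈ 1.121e-27.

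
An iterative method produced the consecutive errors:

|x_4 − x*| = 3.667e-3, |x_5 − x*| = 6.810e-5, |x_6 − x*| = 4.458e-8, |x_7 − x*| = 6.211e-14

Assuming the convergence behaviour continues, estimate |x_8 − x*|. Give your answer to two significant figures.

First estimate the order: p ≈ ln(|x_7 − x*|/|x_6 − x*|) / ln(|x_6 − x*|/|x_5 − x*|) = ln(6.211e-14/4.458e-8)/ln(4.458e-8/6.810e-5) = ln(1.39323e-06)/ln(0.000654626) ≈ 1.8392.
Then |x_8 − x*| ≈ |x_7 − x*|·(|x_7 − x*|/|x_6 − x*|)^p = 6.211e-14·(1.39323e-06)^1.8392 = 6.211e-14·1.69702e-11 ≈ 1.054e-24.

1.1e-24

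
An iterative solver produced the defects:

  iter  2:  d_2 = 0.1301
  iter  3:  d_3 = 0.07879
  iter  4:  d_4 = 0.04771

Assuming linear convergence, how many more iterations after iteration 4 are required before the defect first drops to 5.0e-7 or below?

Rate ρ ≈ d_4/d_3 = 0.04771/0.07879 = 0.6055.
After j more steps, d_{4+j} ≈ 0.04771·ρ^j; need ρ^j ≤ 5.0e-7/0.04771 = 1.048e-05.
j ≥ ln(1.048e-05)/ln(0.6055) = -11.4660/-0.50170 = 22.854.
So 23 more iterations are needed.

23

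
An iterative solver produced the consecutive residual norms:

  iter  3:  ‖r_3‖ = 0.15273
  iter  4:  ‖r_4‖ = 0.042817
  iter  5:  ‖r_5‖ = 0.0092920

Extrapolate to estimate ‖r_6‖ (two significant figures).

First estimate the order: p ≈ ln(‖r_5‖/‖r_4‖) / ln(‖r_4‖/‖r_3‖) = ln(0.0092920/0.042817)/ln(0.042817/0.15273) = ln(0.217017)/ln(0.280344) ≈ 1.2013.
Then ‖r_6‖ ≈ ‖r_5‖·(‖r_5‖/‖r_4‖)^p = 0.0092920·(0.217017)^1.2013 = 0.0092920·0.159562 ≈ 0.001483.

1.5e-3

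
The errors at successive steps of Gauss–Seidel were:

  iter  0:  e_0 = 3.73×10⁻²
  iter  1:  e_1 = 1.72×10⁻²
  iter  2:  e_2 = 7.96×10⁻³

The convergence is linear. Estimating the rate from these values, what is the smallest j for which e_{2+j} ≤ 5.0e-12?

28

Rate ρ ≈ e_2/e_1 = 7.96×10⁻³/1.72×10⁻² = 0.4628.
After j more steps, e_{2+j} ≈ 7.96×10⁻³·ρ^j; need ρ^j ≤ 5.0e-12/7.96×10⁻³ = 6.28141e-10.
j ≥ ln(6.28141e-10)/ln(0.4628) = -21.1883/-0.77046 = 27.501.
So 28 more iterations are needed.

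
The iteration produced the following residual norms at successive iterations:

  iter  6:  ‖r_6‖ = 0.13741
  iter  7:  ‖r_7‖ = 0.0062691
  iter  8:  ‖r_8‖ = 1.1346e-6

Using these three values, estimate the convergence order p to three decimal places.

2.791

p ≈ ln(‖r_8‖/‖r_7‖) / ln(‖r_7‖/‖r_6‖)
  = ln(1.1346e-6/0.0062691) / ln(0.0062691/0.13741)
  = ln(0.000180983) / ln(0.0456233)
  = -8.617107 / -3.087337 ≈ 2.791113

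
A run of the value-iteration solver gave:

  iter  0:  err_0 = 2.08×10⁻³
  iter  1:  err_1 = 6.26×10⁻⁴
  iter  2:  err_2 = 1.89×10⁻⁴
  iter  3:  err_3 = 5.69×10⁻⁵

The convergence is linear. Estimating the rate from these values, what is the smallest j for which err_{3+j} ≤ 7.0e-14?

18

Rate ρ ≈ err_3/err_2 = 5.69×10⁻⁵/1.89×10⁻⁴ = 0.3011.
After j more steps, err_{3+j} ≈ 5.69×10⁻⁵·ρ^j; need ρ^j ≤ 7.0e-14/5.69×10⁻⁵ = 1.23023e-09.
j ≥ ln(1.23023e-09)/ln(0.3011) = -20.5161/-1.20031 = 17.092.
So 18 more iterations are needed.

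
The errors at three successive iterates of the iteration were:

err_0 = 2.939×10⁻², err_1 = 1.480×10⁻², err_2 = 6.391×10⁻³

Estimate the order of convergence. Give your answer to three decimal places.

1.224

p ≈ ln(err_2/err_1) / ln(err_1/err_0)
  = ln(6.391×10⁻³/1.480×10⁻²) / ln(1.480×10⁻²/2.939×10⁻²)
  = ln(0.431824) / ln(0.503573)
  = -0.839737 / -0.686027 ≈ 1.224058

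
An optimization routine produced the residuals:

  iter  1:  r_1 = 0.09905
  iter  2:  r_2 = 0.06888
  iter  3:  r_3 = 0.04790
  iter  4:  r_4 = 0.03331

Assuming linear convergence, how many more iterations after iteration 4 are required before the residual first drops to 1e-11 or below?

61

Rate ρ ≈ r_4/r_3 = 0.03331/0.04790 = 0.6954.
After j more steps, r_{4+j} ≈ 0.03331·ρ^j; need ρ^j ≤ 1e-11/0.03331 = 3.0021e-10.
j ≥ ln(3.0021e-10)/ln(0.6954) = -21.9265/-0.36327 = 60.359.
So 61 more iterations are needed.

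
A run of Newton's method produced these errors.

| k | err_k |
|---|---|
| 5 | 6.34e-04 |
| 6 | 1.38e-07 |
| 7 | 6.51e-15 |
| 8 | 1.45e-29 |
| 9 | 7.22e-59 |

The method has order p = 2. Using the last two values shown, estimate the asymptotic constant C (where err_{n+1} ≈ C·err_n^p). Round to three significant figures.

C ≈ err_9 / err_8^2
  = 7.22e-59 / (1.45e-29)^2
  = 7.22e-59 / 2.1025e-58 ≈ 0.3434

0.343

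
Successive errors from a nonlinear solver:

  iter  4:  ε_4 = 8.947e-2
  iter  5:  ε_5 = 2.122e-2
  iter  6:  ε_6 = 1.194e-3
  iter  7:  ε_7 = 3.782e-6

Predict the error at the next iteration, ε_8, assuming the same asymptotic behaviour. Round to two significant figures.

3.8e-11

First estimate the order: p ≈ ln(ε_7/ε_6) / ln(ε_6/ε_5) = ln(3.782e-6/1.194e-3)/ln(1.194e-3/2.122e-2) = ln(0.0031675)/ln(0.0562677) ≈ 1.9998.
Then ε_8 ≈ ε_7·(ε_7/ε_6)^p = 3.782e-6·(0.0031675)^1.9998 = 3.782e-6·1.00446e-05 ≈ 3.799e-11.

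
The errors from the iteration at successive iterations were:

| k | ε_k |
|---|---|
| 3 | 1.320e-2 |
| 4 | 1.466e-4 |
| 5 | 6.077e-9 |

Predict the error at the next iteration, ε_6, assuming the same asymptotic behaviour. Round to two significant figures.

9.1e-19

First estimate the order: p ≈ ln(ε_5/ε_4) / ln(ε_4/ε_3) = ln(6.077e-9/1.466e-4)/ln(1.466e-4/1.320e-2) = ln(4.14529e-05)/ln(0.0111061) ≈ 2.2423.
Then ε_6 ≈ ε_5·(ε_5/ε_4)^p = 6.077e-9·(4.14529e-05)^2.2423 = 6.077e-9·1.4902e-10 ≈ 9.056e-19.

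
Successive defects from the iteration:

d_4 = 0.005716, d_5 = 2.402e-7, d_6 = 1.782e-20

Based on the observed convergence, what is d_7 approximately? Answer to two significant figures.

First estimate the order: p ≈ ln(d_6/d_5) / ln(d_5/d_4) = ln(1.782e-20/2.402e-7)/ln(2.402e-7/0.005716) = ln(7.41882e-14)/ln(4.20224e-05) ≈ 3.0000.
Then d_7 ≈ d_6·(d_6/d_5)^p = 1.782e-20·(7.41882e-14)^3.0000 = 1.782e-20·4.08324e-40 ≈ 7.276e-60.

7.3e-60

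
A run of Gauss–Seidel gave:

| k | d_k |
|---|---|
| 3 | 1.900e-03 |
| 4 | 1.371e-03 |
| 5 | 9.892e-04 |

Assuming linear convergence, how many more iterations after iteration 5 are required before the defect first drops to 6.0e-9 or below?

Rate ρ ≈ d_5/d_4 = 9.892e-04/1.371e-03 = 0.7215.
After j more steps, d_{5+j} ≈ 9.892e-04·ρ^j; need ρ^j ≤ 6.0e-9/9.892e-04 = 6.06551e-06.
j ≥ ln(6.06551e-06)/ln(0.7215) = -12.0129/-0.32642 = 36.802.
So 37 more iterations are needed.

37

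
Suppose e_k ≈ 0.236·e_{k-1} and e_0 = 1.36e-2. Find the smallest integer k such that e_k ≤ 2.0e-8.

After k steps, e_k ≈ 1.36e-2·0.236^k.
Need 0.236^k ≤ 2.0e-8/1.36e-2 = 1.47059e-06.
k ≥ ln(1.47059e-06)/ln(0.236) = -13.4298/-1.44392 = 9.301.
Smallest integer k = 10.

10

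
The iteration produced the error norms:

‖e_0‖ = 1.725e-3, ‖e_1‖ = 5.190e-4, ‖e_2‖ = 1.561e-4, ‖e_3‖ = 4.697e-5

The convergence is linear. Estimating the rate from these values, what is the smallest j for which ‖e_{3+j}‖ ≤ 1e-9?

9

Rate ρ ≈ ‖e_3‖/‖e_2‖ = 4.697e-5/1.561e-4 = 0.3009.
After j more steps, ‖e_{3+j}‖ ≈ 4.697e-5·ρ^j; need ρ^j ≤ 1e-9/4.697e-5 = 2.12902e-05.
j ≥ ln(2.12902e-05)/ln(0.3009) = -10.7573/-1.20098 = 8.957.
So 9 more iterations are needed.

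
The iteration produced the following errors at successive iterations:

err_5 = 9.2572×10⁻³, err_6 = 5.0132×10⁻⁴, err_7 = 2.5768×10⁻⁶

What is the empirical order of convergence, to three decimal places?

p ≈ ln(err_7/err_6) / ln(err_6/err_5)
  = ln(2.5768×10⁻⁶/5.0132×10⁻⁴) / ln(5.0132×10⁻⁴/9.2572×10⁻³)
  = ln(0.00514003) / ln(0.0541546)
  = -5.270696 / -2.915912 ≈ 1.807563

1.808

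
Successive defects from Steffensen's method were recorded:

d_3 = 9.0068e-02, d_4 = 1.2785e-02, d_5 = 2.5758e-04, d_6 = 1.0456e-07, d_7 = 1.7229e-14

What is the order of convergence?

2

Consecutive ratios: d_7/d_6 = 1.7229e-14/1.0456e-07 = 1.64776e-07, d_6/d_5 = 1.0456e-07/2.5758e-04 = 0.000405932.
p ≈ ln(1.64776e-07)/ln(0.000405932) = -15.6187/-7.8093 ≈ 2.00.
So the convergence is quadratic (order 2).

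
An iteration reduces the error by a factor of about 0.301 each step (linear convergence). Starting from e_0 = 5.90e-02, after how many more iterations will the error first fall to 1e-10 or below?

After k steps, e_k ≈ 5.90e-02·0.301^k.
Need 0.301^k ≤ 1e-10/5.90e-02 = 1.69492e-09.
k ≥ ln(1.69492e-09)/ln(0.301) = -20.1956/-1.20065 = 16.821.
Smallest integer k = 17.

17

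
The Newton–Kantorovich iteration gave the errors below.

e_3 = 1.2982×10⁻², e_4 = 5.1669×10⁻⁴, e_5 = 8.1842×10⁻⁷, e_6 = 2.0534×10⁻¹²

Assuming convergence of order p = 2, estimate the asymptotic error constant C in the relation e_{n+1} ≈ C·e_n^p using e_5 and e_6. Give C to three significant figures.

C ≈ e_6 / e_5^2
  = 2.0534×10⁻¹² / (8.1842×10⁻⁷)^2
  = 2.0534×10⁻¹² / 6.69811e-13 ≈ 3.0656

3.07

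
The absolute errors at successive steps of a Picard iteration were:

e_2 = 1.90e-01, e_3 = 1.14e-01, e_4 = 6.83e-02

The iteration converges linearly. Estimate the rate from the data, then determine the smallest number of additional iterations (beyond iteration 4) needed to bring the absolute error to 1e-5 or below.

18

Rate ρ ≈ e_4/e_3 = 6.83e-02/1.14e-01 = 0.5991.
After j more steps, e_{4+j} ≈ 6.83e-02·ρ^j; need ρ^j ≤ 1e-5/6.83e-02 = 0.000146413.
j ≥ ln(0.000146413)/ln(0.5991) = -8.8291/-0.51233 = 17.233.
So 18 more iterations are needed.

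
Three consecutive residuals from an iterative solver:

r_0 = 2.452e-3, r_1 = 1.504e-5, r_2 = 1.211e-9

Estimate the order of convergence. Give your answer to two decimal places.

1.85

p ≈ ln(r_2/r_1) / ln(r_1/r_0)
  = ln(1.211e-9/1.504e-5) / ln(1.504e-5/2.452e-3)
  = ln(8.05186e-05) / ln(0.00613377)
  = -9.42702 / -5.09395 ≈ 1.85063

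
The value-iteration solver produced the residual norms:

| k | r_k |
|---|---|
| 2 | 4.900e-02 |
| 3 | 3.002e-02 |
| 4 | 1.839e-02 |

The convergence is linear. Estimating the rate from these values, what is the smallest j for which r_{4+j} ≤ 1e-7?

25

Rate ρ ≈ r_4/r_3 = 1.839e-02/3.002e-02 = 0.6126.
After j more steps, r_{4+j} ≈ 1.839e-02·ρ^j; need ρ^j ≤ 1e-7/1.839e-02 = 5.43774e-06.
j ≥ ln(5.43774e-06)/ln(0.6126) = -12.1221/-0.49004 = 24.737.
So 25 more iterations are needed.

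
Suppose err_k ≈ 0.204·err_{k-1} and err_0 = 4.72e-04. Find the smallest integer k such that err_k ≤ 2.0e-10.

10

After k steps, err_k ≈ 4.72e-04·0.204^k.
Need 0.204^k ≤ 2.0e-10/4.72e-04 = 4.23729e-07.
k ≥ ln(4.23729e-07)/ln(0.204) = -14.6742/-1.58964 = 9.231.
Smallest integer k = 10.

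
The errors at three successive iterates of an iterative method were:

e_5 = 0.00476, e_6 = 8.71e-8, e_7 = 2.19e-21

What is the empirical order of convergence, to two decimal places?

p ≈ ln(e_7/e_6) / ln(e_6/e_5)
  = ln(2.19e-21/8.71e-8) / ln(8.71e-8/0.00476)
  = ln(2.51435e-14) / ln(1.82983e-05)
  = -31.31418 / -10.90870 ≈ 2.87057

2.87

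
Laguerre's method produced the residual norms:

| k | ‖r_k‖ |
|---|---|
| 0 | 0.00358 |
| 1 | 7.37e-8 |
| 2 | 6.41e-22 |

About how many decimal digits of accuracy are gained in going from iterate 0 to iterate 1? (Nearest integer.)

5

Digits gained ≈ log₁₀(‖r_0‖/‖r_1‖) = log₁₀(0.00358/7.37e-8) = log₁₀(48575.3) ≈ 4.686.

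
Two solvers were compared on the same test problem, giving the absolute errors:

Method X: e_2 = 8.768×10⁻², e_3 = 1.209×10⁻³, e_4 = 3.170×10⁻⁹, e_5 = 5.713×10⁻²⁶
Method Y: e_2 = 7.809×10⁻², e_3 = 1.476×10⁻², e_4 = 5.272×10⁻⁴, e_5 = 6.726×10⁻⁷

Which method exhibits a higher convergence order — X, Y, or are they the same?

X

Method X: p ≈ ln(5.713×10⁻²⁶/3.170×10⁻⁹)/ln(3.170×10⁻⁹/1.209×10⁻³) ≈ 3.00.
Method Y: p ≈ ln(6.726×10⁻⁷/5.272×10⁻⁴)/ln(5.272×10⁻⁴/1.476×10⁻²) ≈ 2.00.
Method X has the higher order (≈3.0 vs ≈2.0).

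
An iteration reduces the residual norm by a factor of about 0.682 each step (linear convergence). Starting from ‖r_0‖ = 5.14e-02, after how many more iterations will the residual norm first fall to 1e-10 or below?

53

After k steps, ‖r_k‖ ≈ 5.14e-02·0.682^k.
Need 0.682^k ≤ 1e-10/5.14e-02 = 1.94553e-09.
k ≥ ln(1.94553e-09)/ln(0.682) = -20.0577/-0.38273 = 52.407.
Smallest integer k = 53.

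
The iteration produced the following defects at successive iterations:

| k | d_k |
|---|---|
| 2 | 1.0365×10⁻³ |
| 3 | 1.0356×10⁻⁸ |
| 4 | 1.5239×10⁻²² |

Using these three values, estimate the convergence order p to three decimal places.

2.766

p ≈ ln(d_4/d_3) / ln(d_3/d_2)
  = ln(1.5239×10⁻²²/1.0356×10⁻⁸) / ln(1.0356×10⁻⁸/1.0365×10⁻³)
  = ln(1.47151e-14) / ln(9.99132e-06)
  = -31.849902 / -11.513794 ≈ 2.766239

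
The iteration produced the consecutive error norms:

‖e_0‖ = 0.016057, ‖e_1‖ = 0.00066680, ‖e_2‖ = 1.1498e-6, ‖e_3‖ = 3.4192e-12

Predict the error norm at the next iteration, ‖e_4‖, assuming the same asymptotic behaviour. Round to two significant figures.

3.0e-23

First estimate the order: p ≈ ln(‖e_3‖/‖e_2‖) / ln(‖e_2‖/‖e_1‖) = ln(3.4192e-12/1.1498e-6)/ln(1.1498e-6/0.00066680) = ln(2.97373e-06)/ln(0.00172436) ≈ 2.0000.
Then ‖e_4‖ ≈ ‖e_3‖·(‖e_3‖/‖e_2‖)^p = 3.4192e-12·(2.97373e-06)^2.0000 = 3.4192e-12·8.84307e-12 ≈ 3.024e-23.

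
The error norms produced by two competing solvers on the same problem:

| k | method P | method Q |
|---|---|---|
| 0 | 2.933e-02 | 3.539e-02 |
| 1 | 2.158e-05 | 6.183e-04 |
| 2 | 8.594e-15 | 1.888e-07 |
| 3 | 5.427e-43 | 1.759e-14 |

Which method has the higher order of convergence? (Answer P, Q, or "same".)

Method P: p ≈ ln(5.427e-43/8.594e-15)/ln(8.594e-15/2.158e-05) ≈ 3.00.
Method Q: p ≈ ln(1.759e-14/1.888e-07)/ln(1.888e-07/6.183e-04) ≈ 2.00.
Method P has the higher order (≈3.0 vs ≈2.0).

P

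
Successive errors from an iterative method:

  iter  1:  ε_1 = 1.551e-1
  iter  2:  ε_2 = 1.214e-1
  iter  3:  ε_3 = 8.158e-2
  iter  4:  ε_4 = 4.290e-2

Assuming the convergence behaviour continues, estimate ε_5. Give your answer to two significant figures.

1.5e-2

First estimate the order: p ≈ ln(ε_4/ε_3) / ln(ε_3/ε_2) = ln(4.290e-2/8.158e-2)/ln(8.158e-2/1.214e-1) = ln(0.525864)/ln(0.671993) ≈ 1.6169.
Then ε_5 ≈ ε_4·(ε_4/ε_3)^p = 4.290e-2·(0.525864)^1.6169 = 4.290e-2·0.353737 ≈ 0.01518.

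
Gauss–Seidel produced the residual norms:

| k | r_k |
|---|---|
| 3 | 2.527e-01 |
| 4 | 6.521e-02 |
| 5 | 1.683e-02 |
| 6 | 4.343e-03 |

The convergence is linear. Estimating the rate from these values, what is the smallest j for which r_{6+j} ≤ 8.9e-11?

14

Rate ρ ≈ r_6/r_5 = 4.343e-03/1.683e-02 = 0.2581.
After j more steps, r_{6+j} ≈ 4.343e-03·ρ^j; need ρ^j ≤ 8.9e-11/4.343e-03 = 2.04927e-08.
j ≥ ln(2.04927e-08)/ln(0.2581) = -17.7032/-1.35441 = 13.071.
So 14 more iterations are needed.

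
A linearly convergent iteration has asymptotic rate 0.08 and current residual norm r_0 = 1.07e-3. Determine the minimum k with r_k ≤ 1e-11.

8

After k steps, r_k ≈ 1.07e-3·0.08^k.
Need 0.08^k ≤ 1e-11/1.07e-3 = 9.34579e-09.
k ≥ ln(9.34579e-09)/ln(0.08) = -18.4883/-2.52573 = 7.320.
Smallest integer k = 8.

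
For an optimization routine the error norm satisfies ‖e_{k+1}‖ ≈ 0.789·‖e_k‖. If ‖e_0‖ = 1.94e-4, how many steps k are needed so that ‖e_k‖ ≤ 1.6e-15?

108

After k steps, ‖e_k‖ ≈ 1.94e-4·0.789^k.
Need 0.789^k ≤ 1.6e-15/1.94e-4 = 8.24742e-12.
k ≥ ln(8.24742e-12)/ln(0.789) = -25.5211/-0.23699 = 107.689.
Smallest integer k = 108.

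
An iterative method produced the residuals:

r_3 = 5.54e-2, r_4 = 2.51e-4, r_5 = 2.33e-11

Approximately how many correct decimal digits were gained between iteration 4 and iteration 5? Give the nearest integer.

7

Digits gained ≈ log₁₀(r_4/r_5) = log₁₀(2.51e-4/2.33e-11) = log₁₀(1.07725e+07) ≈ 7.032.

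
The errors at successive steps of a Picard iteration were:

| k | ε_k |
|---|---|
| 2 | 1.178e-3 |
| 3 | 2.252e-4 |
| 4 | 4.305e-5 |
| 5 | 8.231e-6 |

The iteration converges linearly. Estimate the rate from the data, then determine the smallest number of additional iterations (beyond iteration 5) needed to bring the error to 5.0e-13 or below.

11

Rate ρ ≈ ε_5/ε_4 = 8.231e-6/4.305e-5 = 0.1912.
After j more steps, ε_{5+j} ≈ 8.231e-6·ρ^j; need ρ^j ≤ 5.0e-13/8.231e-6 = 6.0746e-08.
j ≥ ln(6.0746e-08)/ln(0.1912) = -16.6166/-1.65444 = 10.044.
So 11 more iterations are needed.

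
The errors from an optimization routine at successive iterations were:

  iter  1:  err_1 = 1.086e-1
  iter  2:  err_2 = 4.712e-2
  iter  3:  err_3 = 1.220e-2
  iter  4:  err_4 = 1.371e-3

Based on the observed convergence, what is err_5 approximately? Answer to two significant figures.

First estimate the order: p ≈ ln(err_4/err_3) / ln(err_3/err_2) = ln(1.371e-3/1.220e-2)/ln(1.220e-2/4.712e-2) = ln(0.112377)/ln(0.258913) ≈ 1.6177.
Then err_5 ≈ err_4·(err_4/err_3)^p = 1.371e-3·(0.112377)^1.6177 = 1.371e-3·0.029126 ≈ 3.993e-05.

4.0e-5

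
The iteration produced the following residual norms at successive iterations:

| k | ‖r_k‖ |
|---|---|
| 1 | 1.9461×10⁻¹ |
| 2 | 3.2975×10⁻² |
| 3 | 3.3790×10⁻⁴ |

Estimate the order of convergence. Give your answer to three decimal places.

p ≈ ln(‖r_3‖/‖r_2‖) / ln(‖r_2‖/‖r_1‖)
  = ln(3.3790×10⁻⁴/3.2975×10⁻²) / ln(3.2975×10⁻²/1.9461×10⁻¹)
  = ln(0.0102472) / ln(0.169441)
  = -4.580751 / -1.775250 ≈ 2.580341

2.580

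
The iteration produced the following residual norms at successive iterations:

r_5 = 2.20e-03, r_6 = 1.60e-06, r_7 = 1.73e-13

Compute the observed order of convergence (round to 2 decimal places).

p ≈ ln(r_7/r_6) / ln(r_6/r_5)
  = ln(1.73e-13/1.60e-06) / ln(1.60e-06/2.20e-03)
  = ln(1.08125e-07) / ln(0.000727273)
  = -16.03998 / -7.22621 ≈ 2.21969

2.22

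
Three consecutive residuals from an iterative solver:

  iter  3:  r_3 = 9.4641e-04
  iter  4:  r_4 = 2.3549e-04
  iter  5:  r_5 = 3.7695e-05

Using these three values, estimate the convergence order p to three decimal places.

1.317

p ≈ ln(r_5/r_4) / ln(r_4/r_3)
  = ln(3.7695e-05/2.3549e-04) / ln(2.3549e-04/9.4641e-04)
  = ln(0.16007) / ln(0.248825)
  = -1.832144 / -1.391005 ≈ 1.317137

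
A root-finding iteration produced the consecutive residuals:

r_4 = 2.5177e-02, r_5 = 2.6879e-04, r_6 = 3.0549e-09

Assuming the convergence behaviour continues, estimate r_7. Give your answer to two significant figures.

First estimate the order: p ≈ ln(r_6/r_5) / ln(r_5/r_4) = ln(3.0549e-09/2.6879e-04)/ln(2.6879e-04/2.5177e-02) = ln(1.13654e-05)/ln(0.010676) ≈ 2.5078.
Then r_7 ≈ r_6·(r_6/r_5)^p = 3.0549e-09·(1.13654e-05)^2.5078 = 3.0549e-09·3.9847e-13 ≈ 1.217e-21.

1.2e-21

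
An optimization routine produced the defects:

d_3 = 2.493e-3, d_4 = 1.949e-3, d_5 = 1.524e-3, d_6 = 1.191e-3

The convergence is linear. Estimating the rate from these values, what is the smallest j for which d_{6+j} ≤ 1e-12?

85

Rate ρ ≈ d_6/d_5 = 1.191e-3/1.524e-3 = 0.7815.
After j more steps, d_{6+j} ≈ 1.191e-3·ρ^j; need ρ^j ≤ 1e-12/1.191e-3 = 8.39631e-10.
j ≥ ln(8.39631e-10)/ln(0.7815) = -20.8981/-0.24654 = 84.766.
So 85 more iterations are needed.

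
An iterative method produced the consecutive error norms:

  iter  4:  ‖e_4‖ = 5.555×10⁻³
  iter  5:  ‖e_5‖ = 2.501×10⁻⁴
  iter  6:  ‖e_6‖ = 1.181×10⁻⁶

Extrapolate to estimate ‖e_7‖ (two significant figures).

1.1e-10

First estimate the order: p ≈ ln(‖e_6‖/‖e_5‖) / ln(‖e_5‖/‖e_4‖) = ln(1.181×10⁻⁶/2.501×10⁻⁴)/ln(2.501×10⁻⁴/5.555×10⁻³) = ln(0.00472211)/ln(0.0450225) ≈ 1.7273.
Then ‖e_7‖ ≈ ‖e_6‖·(‖e_6‖/‖e_5‖)^p = 1.181×10⁻⁶·(0.00472211)^1.7273 = 1.181×10⁻⁶·9.60584e-05 ≈ 1.134e-10.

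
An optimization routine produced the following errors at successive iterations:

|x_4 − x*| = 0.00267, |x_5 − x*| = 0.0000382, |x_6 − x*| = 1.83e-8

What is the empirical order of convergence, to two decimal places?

p ≈ ln(|x_6 − x*|/|x_5 − x*|) / ln(|x_5 − x*|/|x_4 − x*|)
  = ln(1.83e-8/0.0000382) / ln(0.0000382/0.00267)
  = ln(0.000479058) / ln(0.0143071)
  = -7.64369 / -4.24700 ≈ 1.79979

1.80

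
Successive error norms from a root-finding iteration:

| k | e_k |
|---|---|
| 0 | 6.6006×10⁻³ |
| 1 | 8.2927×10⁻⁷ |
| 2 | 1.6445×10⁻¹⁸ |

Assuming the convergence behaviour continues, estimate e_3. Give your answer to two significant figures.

1.3e-53

First estimate the order: p ≈ ln(e_2/e_1) / ln(e_1/e_0) = ln(1.6445×10⁻¹⁸/8.2927×10⁻⁷)/ln(8.2927×10⁻⁷/6.6006×10⁻³) = ln(1.98307e-12)/ln(0.000125636) ≈ 3.0000.
Then e_3 ≈ e_2·(e_2/e_1)^p = 1.6445×10⁻¹⁸·(1.98307e-12)^3.0000 = 1.6445×10⁻¹⁸·7.79855e-36 ≈ 1.282e-53.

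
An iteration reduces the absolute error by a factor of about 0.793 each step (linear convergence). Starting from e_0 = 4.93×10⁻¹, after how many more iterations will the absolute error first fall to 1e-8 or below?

77

After k steps, e_k ≈ 4.93×10⁻¹·0.793^k.
Need 0.793^k ≤ 1e-8/4.93×10⁻¹ = 2.0284e-08.
k ≥ ln(2.0284e-08)/ln(0.793) = -17.7134/-0.23193 = 76.374.
Smallest integer k = 77.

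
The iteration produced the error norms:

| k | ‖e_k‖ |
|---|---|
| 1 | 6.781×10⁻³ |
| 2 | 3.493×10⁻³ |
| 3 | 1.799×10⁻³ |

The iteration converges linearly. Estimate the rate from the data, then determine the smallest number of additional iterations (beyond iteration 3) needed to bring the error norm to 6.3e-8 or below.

16

Rate ρ ≈ ‖e_3‖/‖e_2‖ = 1.799×10⁻³/3.493×10⁻³ = 0.5150.
After j more steps, ‖e_{3+j}‖ ≈ 1.799×10⁻³·ρ^j; need ρ^j ≤ 6.3e-8/1.799×10⁻³ = 3.50195e-05.
j ≥ ln(3.50195e-05)/ln(0.5150) = -10.2596/-0.66359 = 15.461.
So 16 more iterations are needed.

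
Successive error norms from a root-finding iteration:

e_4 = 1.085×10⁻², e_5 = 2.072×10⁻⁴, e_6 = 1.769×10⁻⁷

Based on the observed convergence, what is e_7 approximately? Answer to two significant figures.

First estimate the order: p ≈ ln(e_6/e_5) / ln(e_5/e_4) = ln(1.769×10⁻⁷/2.072×10⁻⁴)/ln(2.072×10⁻⁴/1.085×10⁻²) = ln(0.000853764)/ln(0.0190968) ≈ 1.7851.
Then e_7 ≈ e_6·(e_6/e_5)^p = 1.769×10⁻⁷·(0.000853764)^1.7851 = 1.769×10⁻⁷·3.3276e-06 ≈ 5.887e-13.

5.9e-13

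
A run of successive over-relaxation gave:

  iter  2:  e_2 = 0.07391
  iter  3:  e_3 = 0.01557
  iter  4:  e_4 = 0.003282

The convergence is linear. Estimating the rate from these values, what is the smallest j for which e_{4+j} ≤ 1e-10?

Rate ρ ≈ e_4/e_3 = 0.003282/0.01557 = 0.2108.
After j more steps, e_{4+j} ≈ 0.003282·ρ^j; need ρ^j ≤ 1e-10/0.003282 = 3.04692e-08.
j ≥ ln(3.04692e-08)/ln(0.2108) = -17.3065/-1.55685 = 11.116.
So 12 more iterations are needed.

12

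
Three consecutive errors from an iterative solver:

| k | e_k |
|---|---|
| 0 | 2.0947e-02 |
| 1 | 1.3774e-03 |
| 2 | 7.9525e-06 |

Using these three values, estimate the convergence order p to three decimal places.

p ≈ ln(e_2/e_1) / ln(e_1/e_0)
  = ln(7.9525e-06/1.3774e-03) / ln(1.3774e-03/2.0947e-02)
  = ln(0.00577356) / ln(0.0657564)
  = -5.154466 / -2.721798 ≈ 1.893772

1.894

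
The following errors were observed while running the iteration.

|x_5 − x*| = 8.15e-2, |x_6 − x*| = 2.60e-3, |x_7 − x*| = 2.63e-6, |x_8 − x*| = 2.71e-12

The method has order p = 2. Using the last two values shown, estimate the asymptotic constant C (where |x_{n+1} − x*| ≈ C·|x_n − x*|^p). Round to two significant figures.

C ≈ |x_8 − x*| / |x_7 − x*|^2
  = 2.71e-12 / (2.63e-6)^2
  = 2.71e-12 / 6.9169e-12 ≈ 0.39179

0.39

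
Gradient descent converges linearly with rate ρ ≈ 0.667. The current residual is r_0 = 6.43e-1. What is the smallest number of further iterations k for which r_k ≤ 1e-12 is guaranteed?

68

After k steps, r_k ≈ 6.43e-1·0.667^k.
Need 0.667^k ≤ 1e-12/6.43e-1 = 1.55521e-12.
k ≥ ln(1.55521e-12)/ln(0.667) = -27.1894/-0.40497 = 67.139.
Smallest integer k = 68.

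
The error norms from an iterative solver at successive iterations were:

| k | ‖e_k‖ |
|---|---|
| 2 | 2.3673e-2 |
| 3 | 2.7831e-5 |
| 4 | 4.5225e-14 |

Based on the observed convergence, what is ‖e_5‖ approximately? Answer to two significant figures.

1.9e-40

First estimate the order: p ≈ ln(‖e_4‖/‖e_3‖) / ln(‖e_3‖/‖e_2‖) = ln(4.5225e-14/2.7831e-5)/ln(2.7831e-5/2.3673e-2) = ln(1.62499e-09)/ln(0.00117564) ≈ 3.0000.
Then ‖e_5‖ ≈ ‖e_4‖·(‖e_4‖/‖e_3‖)^p = 4.5225e-14·(1.62499e-09)^3.0000 = 4.5225e-14·4.29094e-27 ≈ 1.941e-40.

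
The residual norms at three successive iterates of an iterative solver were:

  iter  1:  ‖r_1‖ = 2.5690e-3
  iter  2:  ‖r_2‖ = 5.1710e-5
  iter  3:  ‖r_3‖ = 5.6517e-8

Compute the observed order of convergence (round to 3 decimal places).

p ≈ ln(‖r_3‖/‖r_2‖) / ln(‖r_2‖/‖r_1‖)
  = ln(5.6517e-8/5.1710e-5) / ln(5.1710e-5/2.5690e-3)
  = ln(0.00109296) / ln(0.0201285)
  = -6.818866 / -3.905619 ≈ 1.745912

1.746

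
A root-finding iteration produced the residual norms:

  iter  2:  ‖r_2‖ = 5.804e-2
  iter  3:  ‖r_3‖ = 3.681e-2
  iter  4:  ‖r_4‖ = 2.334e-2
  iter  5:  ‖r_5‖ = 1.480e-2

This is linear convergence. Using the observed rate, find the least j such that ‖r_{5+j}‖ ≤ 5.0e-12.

48

Rate ρ ≈ ‖r_5‖/‖r_4‖ = 1.480e-2/2.334e-2 = 0.6341.
After j more steps, ‖r_{5+j}‖ ≈ 1.480e-2·ρ^j; need ρ^j ≤ 5.0e-12/1.480e-2 = 3.37838e-10.
j ≥ ln(3.37838e-10)/ln(0.6341) = -21.8085/-0.45555 = 47.873.
So 48 more iterations are needed.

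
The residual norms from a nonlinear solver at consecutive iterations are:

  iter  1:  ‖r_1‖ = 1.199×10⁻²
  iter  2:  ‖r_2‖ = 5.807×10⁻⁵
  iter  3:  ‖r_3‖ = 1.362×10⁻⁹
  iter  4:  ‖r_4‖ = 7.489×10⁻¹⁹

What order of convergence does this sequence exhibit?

Consecutive ratios: ‖r_4‖/‖r_3‖ = 7.489×10⁻¹⁹/1.362×10⁻⁹ = 5.49853e-10, ‖r_3‖/‖r_2‖ = 1.362×10⁻⁹/5.807×10⁻⁵ = 2.34545e-05.
p ≈ ln(5.49853e-10)/ln(2.34545e-05) = -21.3214/-10.6605 ≈ 2.00.
So the convergence is quadratic (order 2).

2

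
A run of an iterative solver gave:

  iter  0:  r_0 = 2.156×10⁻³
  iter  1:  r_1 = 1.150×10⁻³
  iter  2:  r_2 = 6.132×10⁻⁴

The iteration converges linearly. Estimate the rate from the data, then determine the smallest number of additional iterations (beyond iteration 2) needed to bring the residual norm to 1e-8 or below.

18

Rate ρ ≈ r_2/r_1 = 6.132×10⁻⁴/1.150×10⁻³ = 0.5332.
After j more steps, r_{2+j} ≈ 6.132×10⁻⁴·ρ^j; need ρ^j ≤ 1e-8/6.132×10⁻⁴ = 1.63079e-05.
j ≥ ln(1.63079e-05)/ln(0.5332) = -11.0239/-0.62886 = 17.530.
So 18 more iterations are needed.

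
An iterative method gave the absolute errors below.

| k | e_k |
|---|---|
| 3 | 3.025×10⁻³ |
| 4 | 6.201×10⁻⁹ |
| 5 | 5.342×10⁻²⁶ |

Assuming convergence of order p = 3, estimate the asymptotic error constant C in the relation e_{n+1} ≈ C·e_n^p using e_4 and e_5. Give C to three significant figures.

C ≈ e_5 / e_4^3
  = 5.342×10⁻²⁶ / (6.201×10⁻⁹)^3
  = 5.342×10⁻²⁶ / 2.38443e-25 ≈ 0.22404

0.224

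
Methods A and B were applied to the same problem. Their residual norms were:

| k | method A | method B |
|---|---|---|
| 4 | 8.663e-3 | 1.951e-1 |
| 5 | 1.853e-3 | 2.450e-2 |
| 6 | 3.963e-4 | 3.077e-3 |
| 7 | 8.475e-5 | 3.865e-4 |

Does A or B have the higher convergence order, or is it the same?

Method A: p ≈ ln(8.475e-5/3.963e-4)/ln(3.963e-4/1.853e-3) ≈ 1.00.
Method B: p ≈ ln(3.865e-4/3.077e-3)/ln(3.077e-3/2.450e-2) ≈ 1.00.
Both orders ≈ 1.0 — effectively the same.

same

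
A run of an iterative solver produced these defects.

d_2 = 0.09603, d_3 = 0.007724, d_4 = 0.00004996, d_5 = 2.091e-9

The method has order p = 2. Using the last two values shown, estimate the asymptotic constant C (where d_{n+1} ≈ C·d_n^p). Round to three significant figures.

C ≈ d_5 / d_4^2
  = 2.091e-9 / (0.00004996)^2
  = 2.091e-9 / 2.496e-09 ≈ 0.83774

0.838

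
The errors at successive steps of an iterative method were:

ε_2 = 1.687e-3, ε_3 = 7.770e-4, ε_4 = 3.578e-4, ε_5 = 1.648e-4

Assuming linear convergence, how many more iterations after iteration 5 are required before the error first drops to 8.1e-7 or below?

7

Rate ρ ≈ ε_5/ε_4 = 1.648e-4/3.578e-4 = 0.4606.
After j more steps, ε_{5+j} ≈ 1.648e-4·ρ^j; need ρ^j ≤ 8.1e-7/1.648e-4 = 0.00491505.
j ≥ ln(0.00491505)/ln(0.4606) = -5.3155/-0.77523 = 6.857.
So 7 more iterations are needed.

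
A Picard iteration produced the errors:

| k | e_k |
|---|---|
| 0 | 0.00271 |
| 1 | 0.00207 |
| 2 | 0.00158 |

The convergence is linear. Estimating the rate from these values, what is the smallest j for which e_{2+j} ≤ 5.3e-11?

64

Rate ρ ≈ e_2/e_1 = 0.00158/0.00207 = 0.7633.
After j more steps, e_{2+j} ≈ 0.00158·ρ^j; need ρ^j ≤ 5.3e-11/0.00158 = 3.35443e-08.
j ≥ ln(3.35443e-08)/ln(0.7633) = -17.2104/-0.27010 = 63.719.
So 64 more iterations are needed.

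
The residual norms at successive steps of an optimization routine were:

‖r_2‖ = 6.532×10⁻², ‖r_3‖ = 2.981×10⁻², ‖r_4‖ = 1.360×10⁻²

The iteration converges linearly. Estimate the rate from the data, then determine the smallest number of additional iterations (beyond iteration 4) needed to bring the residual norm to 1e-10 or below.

Rate ρ ≈ ‖r_4‖/‖r_3‖ = 1.360×10⁻²/2.981×10⁻² = 0.4562.
After j more steps, ‖r_{4+j}‖ ≈ 1.360×10⁻²·ρ^j; need ρ^j ≤ 1e-10/1.360×10⁻² = 7.35294e-09.
j ≥ ln(7.35294e-09)/ln(0.4562) = -18.7282/-0.78482 = 23.863.
So 24 more iterations are needed.

24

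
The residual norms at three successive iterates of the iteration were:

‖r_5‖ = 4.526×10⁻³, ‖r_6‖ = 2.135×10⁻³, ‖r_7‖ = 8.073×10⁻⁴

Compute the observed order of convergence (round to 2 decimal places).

1.29

p ≈ ln(‖r_7‖/‖r_6‖) / ln(‖r_6‖/‖r_5‖)
  = ln(8.073×10⁻⁴/2.135×10⁻³) / ln(2.135×10⁻³/4.526×10⁻³)
  = ln(0.378126) / ln(0.471719)
  = -0.97253 / -0.75137 ≈ 1.29434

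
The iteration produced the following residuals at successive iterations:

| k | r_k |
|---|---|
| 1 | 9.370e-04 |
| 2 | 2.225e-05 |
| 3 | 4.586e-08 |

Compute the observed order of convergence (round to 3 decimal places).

1.653

p ≈ ln(r_3/r_2) / ln(r_2/r_1)
  = ln(4.586e-08/2.225e-05) / ln(2.225e-05/9.370e-04)
  = ln(0.00206112) / ln(0.023746)
  = -6.184506 / -3.740341 ≈ 1.653460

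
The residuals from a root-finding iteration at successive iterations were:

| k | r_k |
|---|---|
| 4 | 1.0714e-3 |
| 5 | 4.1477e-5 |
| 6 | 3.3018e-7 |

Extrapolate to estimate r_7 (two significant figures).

2.5e-10

First estimate the order: p ≈ ln(r_6/r_5) / ln(r_5/r_4) = ln(3.3018e-7/4.1477e-5)/ln(4.1477e-5/1.0714e-3) = ln(0.00796056)/ln(0.0387129) ≈ 1.4864.
Then r_7 ≈ r_6·(r_6/r_5)^p = 3.3018e-7·(0.00796056)^1.4864 = 3.3018e-7·0.000758512 ≈ 2.504e-10.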